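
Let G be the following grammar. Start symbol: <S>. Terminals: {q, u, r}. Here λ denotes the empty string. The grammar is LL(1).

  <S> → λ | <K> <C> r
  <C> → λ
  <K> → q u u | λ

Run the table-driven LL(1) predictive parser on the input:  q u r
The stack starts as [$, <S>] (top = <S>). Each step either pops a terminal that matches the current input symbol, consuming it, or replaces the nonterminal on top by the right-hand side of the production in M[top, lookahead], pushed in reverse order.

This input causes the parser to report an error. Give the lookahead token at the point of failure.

r

     Stack          Input    Action
  1  $ <S>          q u r $  expand <S> → <K> <C> r
  2  $ r <C> <K>    q u r $  expand <K> → q u u
  3  $ r <C> u u q  q u r $  match q
  4  $ r <C> u u    u r $    match u
  5  $ r <C> u      r $      error: top is terminal u but lookahead is r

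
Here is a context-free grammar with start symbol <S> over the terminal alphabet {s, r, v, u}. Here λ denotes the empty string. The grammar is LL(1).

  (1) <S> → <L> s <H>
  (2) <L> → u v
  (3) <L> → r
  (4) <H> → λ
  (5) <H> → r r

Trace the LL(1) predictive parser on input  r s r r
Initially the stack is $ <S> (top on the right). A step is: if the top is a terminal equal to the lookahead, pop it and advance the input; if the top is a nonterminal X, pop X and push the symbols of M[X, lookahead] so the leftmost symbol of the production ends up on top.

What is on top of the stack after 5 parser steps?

step 1: stack=$ <S>  input=r s r r $  — expand <S> → <L> s <H>
step 2: stack=$ <H> s <L>  input=r s r r $  — expand <L> → r
step 3: stack=$ <H> s r  input=r s r r $  — match r
step 4: stack=$ <H> s  input=s r r $  — match s
step 5: stack=$ <H>  input=r r $  — expand <H> → r r
Stack after step 5: $ r r (top = r).

r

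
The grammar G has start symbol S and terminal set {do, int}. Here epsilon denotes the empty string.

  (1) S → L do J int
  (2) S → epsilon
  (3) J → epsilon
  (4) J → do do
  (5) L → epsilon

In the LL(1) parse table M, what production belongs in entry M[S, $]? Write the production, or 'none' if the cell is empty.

FIRST(J) = {epsilon, do}
FIRST(L) = {epsilon}
FIRST(S) = {epsilon, do}  (via L do J int)
FOLLOW(S) includes $ since S is the start symbol.
FOLLOW(S): S appears on no right-hand side. Thus FOLLOW(S) = {$}.
For S → L do J int: FIRST(L do J int) = {do}, so it goes in M[S, t] for t ∈ {do}.
For S → epsilon: FIRST(epsilon) = {epsilon}, so it goes in M[S, t] for t ∈ {}; since epsilon ∈ FIRST, also for every t ∈ FOLLOW(S) = {$}.

S → epsilon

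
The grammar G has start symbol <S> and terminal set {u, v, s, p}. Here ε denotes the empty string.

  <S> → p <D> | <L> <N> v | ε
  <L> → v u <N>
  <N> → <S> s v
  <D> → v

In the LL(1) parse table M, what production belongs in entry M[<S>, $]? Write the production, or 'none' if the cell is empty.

FIRST(<L>): from <L>→v u <N> we get {v}. So FIRST(<L>) = {v}.
FIRST(<D>): from <D>→v we get {v}. So FIRST(<D>) = {v}.
FIRST(<S>): from <S>→p <D> we get {p}; from <S>→<L> <N> v we get {v}; from <S>→ε we get {ε}. So FIRST(<S>) = {ε, p, v}.
FIRST(<N>): from <N>→<S> s v we get {p, s, v}. So FIRST(<N>) = {p, s, v}.
FOLLOW(<S>) includes $ since <S> is the start symbol.
FOLLOW(<S>): in <N>→<S> s v, <S> is followed by s v with FIRST {s}. Thus FOLLOW(<S>) = {$, s}.
For <S> → p <D>: FIRST(p <D>) = {p}, so it goes in M[<S>, t] for t ∈ {p}.
For <S> → <L> <N> v: FIRST(<L> <N> v) = {v}, so it goes in M[<S>, t] for t ∈ {v}.
For <S> → ε: FIRST(ε) = {ε}, so it goes in M[<S>, t] for t ∈ {}; since ε ∈ FIRST, also for every t ∈ FOLLOW(<S>) = {$, s}.

<S> → ε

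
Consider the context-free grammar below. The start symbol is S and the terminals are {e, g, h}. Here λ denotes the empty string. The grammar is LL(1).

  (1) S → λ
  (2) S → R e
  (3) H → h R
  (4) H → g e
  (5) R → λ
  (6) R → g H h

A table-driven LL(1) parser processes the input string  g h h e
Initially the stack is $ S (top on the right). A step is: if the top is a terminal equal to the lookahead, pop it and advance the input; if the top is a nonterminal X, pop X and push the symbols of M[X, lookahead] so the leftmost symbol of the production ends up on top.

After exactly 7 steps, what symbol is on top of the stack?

step 1: stack=$ S  input=g h h e $  — expand S → R e
step 2: stack=$ e R  input=g h h e $  — expand R → g H h
step 3: stack=$ e h H g  input=g h h e $  — match g
step 4: stack=$ e h H  input=h h e $  — expand H → h R
step 5: stack=$ e h R h  input=h h e $  — match h
step 6: stack=$ e h R  input=h e $  — expand R → λ
step 7: stack=$ e h  input=h e $  — match h
Stack after step 7: $ e (top = e).

e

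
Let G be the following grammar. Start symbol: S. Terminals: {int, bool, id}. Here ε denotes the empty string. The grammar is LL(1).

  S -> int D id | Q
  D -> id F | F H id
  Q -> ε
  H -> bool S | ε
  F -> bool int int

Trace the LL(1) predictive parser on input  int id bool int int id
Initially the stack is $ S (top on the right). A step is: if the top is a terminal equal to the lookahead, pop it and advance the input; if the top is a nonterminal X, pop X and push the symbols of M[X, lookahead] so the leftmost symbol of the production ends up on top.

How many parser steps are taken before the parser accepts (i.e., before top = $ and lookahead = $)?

9

step 1: stack=$ S  input=int id bool int int id $  — expand S -> int D id
step 2: stack=$ id D int  input=int id bool int int id $  — match int
step 3: stack=$ id D  input=id bool int int id $  — expand D -> id F
step 4: stack=$ id F id  input=id bool int int id $  — match id
step 5: stack=$ id F  input=bool int int id $  — expand F -> bool int int
step 6: stack=$ id int int bool  input=bool int int id $  — match bool
step 7: stack=$ id int int  input=int int id $  — match int
step 8: stack=$ id int  input=int id $  — match int
step 9: stack=$ id  input=id $  — match id
Accept reached after 9 steps.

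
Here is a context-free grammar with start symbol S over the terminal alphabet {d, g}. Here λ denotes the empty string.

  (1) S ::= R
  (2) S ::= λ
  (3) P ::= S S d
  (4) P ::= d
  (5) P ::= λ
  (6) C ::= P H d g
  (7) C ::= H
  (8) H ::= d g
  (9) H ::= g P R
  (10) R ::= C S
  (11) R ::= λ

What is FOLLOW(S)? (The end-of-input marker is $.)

FIRST(H) = {d, g}
FIRST(S) = {λ, d, g}  (via R)
FIRST(P) = {λ, d, g}  (via S S d)
FIRST(C) = {d, g}  (via P H d g, H)
FIRST(R) = {λ, d, g}  (via C S)
FOLLOW(S) includes $ since S is the start symbol.
FOLLOW(S): in P::=S S d (occurrence 1), S is followed by S d with FIRST {d, g}; in P::=S S d (occurrence 2), S is followed by d with FIRST {d}; in R::=C S, the suffix after S is empty, so FOLLOW(S) ⊇ FOLLOW(R) = {$, d, g}. Thus FOLLOW(S) = {$, d, g}.
FOLLOW(P): in C::=P H d g, P is followed by H d g with FIRST {d, g}; in H::=g P R, P is followed by R with FIRST {λ, d, g}; in H::=g P R, the suffix after P is nullable, so FOLLOW(P) ⊇ FOLLOW(H) = {$, d, g}. Thus FOLLOW(P) = {$, d, g}.
FOLLOW(C): in R::=C S, C is followed by S with FIRST {λ, d, g}; in R::=C S, the suffix after C is nullable, so FOLLOW(C) ⊇ FOLLOW(R) = {$, d, g}. Thus FOLLOW(C) = {$, d, g}.
FOLLOW(H): in C::=P H d g, H is followed by d g with FIRST {d}; in C::=H, the suffix after H is empty, so FOLLOW(H) ⊇ FOLLOW(C) = {$, d, g}. Thus FOLLOW(H) = {$, d, g}.
FOLLOW(R): in S::=R, the suffix after R is empty, so FOLLOW(R) ⊇ FOLLOW(S) = {$, d, g}; in H::=g P R, the suffix after R is empty, so FOLLOW(R) ⊇ FOLLOW(H) = {$, d, g}. Thus FOLLOW(R) = {$, d, g}.

{$, d, g}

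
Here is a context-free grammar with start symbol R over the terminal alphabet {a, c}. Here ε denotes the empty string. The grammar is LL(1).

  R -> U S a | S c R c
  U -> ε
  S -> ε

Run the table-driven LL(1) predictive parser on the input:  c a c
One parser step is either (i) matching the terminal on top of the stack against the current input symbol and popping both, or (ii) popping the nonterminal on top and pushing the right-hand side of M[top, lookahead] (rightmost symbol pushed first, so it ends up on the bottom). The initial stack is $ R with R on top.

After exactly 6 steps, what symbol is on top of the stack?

     Stack      Input    Action
  1  $ R        c a c $  expand R -> S c R c
  2  $ c R c S  c a c $  expand S -> ε
  3  $ c R c    c a c $  match c
  4  $ c R      a c $    expand R -> U S a
  5  $ c a S U  a c $    expand U -> ε
  6  $ c a S    a c $    expand S -> ε
Stack after step 6: $ c a (top = a).

a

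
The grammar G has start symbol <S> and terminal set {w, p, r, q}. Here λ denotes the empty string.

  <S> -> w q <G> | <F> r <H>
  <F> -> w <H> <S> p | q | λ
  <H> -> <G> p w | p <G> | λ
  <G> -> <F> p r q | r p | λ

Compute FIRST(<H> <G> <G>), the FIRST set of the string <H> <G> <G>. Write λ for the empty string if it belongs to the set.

{λ, p, q, r, w}

FIRST(<F>) = {λ, q, w}
FIRST(<S>) = {q, r, w}  (via <F> r <H>)
FIRST(<G>) = {λ, p, q, r, w}  (via <F> p r q)
FIRST(<H>) = {λ, p, q, r, w}  (via <G> p w)
FIRST(<H> <G> <G>): take FIRST of each symbol in turn, carrying on past any symbol whose FIRST contains λ; result {λ, p, q, r, w}.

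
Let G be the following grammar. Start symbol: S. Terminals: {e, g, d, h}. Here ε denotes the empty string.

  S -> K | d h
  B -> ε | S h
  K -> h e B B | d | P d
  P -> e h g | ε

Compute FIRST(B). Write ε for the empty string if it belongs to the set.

FIRST(P) = {ε, e}
FIRST(K) = {d, e, h}  (via P d)
FIRST(S) = {d, e, h}  (via K)
FIRST(B) = {ε, d, e, h}  (via S h)

{ε, d, e, h}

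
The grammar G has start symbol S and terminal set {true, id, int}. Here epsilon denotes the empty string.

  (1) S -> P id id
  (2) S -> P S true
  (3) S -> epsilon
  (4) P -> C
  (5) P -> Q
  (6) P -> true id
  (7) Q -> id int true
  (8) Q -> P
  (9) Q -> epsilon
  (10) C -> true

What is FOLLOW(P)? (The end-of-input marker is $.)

FIRST(C) = {true}
FIRST(S) = {epsilon, id, true}  (via P id id, P S true)
FIRST(P) = {epsilon, id, true}  (via C, Q)
FIRST(Q) = {epsilon, id, true}  (via P)
FOLLOW(S) includes $ since S is the start symbol.
FOLLOW(S): in S->P S true, S is followed by true with FIRST {true}. Thus FOLLOW(S) = {$, true}.
FOLLOW(P): in S->P id id, P is followed by id id with FIRST {id}; in S->P S true, P is followed by S true with FIRST {id, true}; in Q->P, the suffix after P is empty, so FOLLOW(P) ⊇ FOLLOW(Q) = {id, true}. Thus FOLLOW(P) = {id, true}.
FOLLOW(Q): in P->Q, the suffix after Q is empty, so FOLLOW(Q) ⊇ FOLLOW(P) = {id, true}. Thus FOLLOW(Q) = {id, true}.
FOLLOW(C): in P->C, the suffix after C is empty, so FOLLOW(C) ⊇ FOLLOW(P) = {id, true}. Thus FOLLOW(C) = {id, true}.

{id, true}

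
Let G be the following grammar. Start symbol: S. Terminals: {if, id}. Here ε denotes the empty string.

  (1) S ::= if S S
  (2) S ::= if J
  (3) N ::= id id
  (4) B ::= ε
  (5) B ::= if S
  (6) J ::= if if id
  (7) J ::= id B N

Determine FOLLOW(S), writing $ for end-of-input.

{$, id, if}

FIRST(S) = {if}
FIRST(N) = {id}
FIRST(B) = {ε, if}
FIRST(J) = {id, if}
FOLLOW(S) includes $ since S is the start symbol.
FOLLOW(B): in J::=id B N, B is followed by N with FIRST {id}. Thus FOLLOW(B) = {id}.
FOLLOW(S): in S::=if S S (occurrence 1), S is followed by S with FIRST {if}; in S::=if S S (occurrence 2), the suffix after S is empty (adds nothing new); in B::=if S, the suffix after S is empty, so FOLLOW(S) ⊇ FOLLOW(B) = {id}. Thus FOLLOW(S) = {$, id, if}.
FOLLOW(J): in S::=if J, the suffix after J is empty, so FOLLOW(J) ⊇ FOLLOW(S) = {$, id, if}. Thus FOLLOW(J) = {$, id, if}.
FOLLOW(N): in J::=id B N, the suffix after N is empty, so FOLLOW(N) ⊇ FOLLOW(J) = {$, id, if}. Thus FOLLOW(N) = {$, id, if}.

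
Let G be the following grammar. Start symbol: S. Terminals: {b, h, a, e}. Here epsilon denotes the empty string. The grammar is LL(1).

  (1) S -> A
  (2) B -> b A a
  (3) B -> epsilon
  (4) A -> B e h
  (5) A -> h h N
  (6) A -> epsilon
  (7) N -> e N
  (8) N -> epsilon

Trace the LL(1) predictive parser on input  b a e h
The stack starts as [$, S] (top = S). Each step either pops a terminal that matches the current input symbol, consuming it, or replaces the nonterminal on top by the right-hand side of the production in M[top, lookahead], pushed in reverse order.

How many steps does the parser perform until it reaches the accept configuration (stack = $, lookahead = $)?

8

     Stack        Input      Action
  1  $ S          b a e h $  expand S -> A
  2  $ A          b a e h $  expand A -> B e h
  3  $ h e B      b a e h $  expand B -> b A a
  4  $ h e a A b  b a e h $  match b
  5  $ h e a A    a e h $    expand A -> epsilon
  6  $ h e a      a e h $    match a
  7  $ h e        e h $      match e
  8  $ h          h $        match h
Accept reached after 8 steps.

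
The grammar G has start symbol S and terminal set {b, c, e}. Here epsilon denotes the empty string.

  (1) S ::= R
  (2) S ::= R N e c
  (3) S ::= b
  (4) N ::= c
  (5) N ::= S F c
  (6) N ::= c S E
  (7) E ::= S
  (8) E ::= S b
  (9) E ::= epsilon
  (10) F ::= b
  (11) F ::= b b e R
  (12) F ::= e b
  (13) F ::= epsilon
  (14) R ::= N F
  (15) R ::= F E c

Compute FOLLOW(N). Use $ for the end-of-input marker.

FIRST(F) = {epsilon, b, e}
FIRST(S) = {b, c, e}  (via R, R N e c)
FIRST(N) = {b, c, e}  (via S F c)
FIRST(E) = {epsilon, b, c, e}  (via S, S b)
FIRST(R) = {b, c, e}  (via N F, F E c)
FOLLOW(S) includes $ since S is the start symbol.
FOLLOW(S): in N::=S F c, S is followed by F c with FIRST {b, c, e}; in N::=c S E, S is followed by E with FIRST {epsilon, b, c, e}; in N::=c S E, the suffix after S is nullable, so FOLLOW(S) ⊇ FOLLOW(N) = {$, b, c, e}; in E::=S, the suffix after S is empty, so FOLLOW(S) ⊇ FOLLOW(E) = {$, b, c, e}; in E::=S b, S is followed by b with FIRST {b}. Thus FOLLOW(S) = {$, b, c, e}.
FOLLOW(N): in S::=R N e c, N is followed by e c with FIRST {e}; in R::=N F, N is followed by F with FIRST {epsilon, b, e}; in R::=N F, the suffix after N is nullable, so FOLLOW(N) ⊇ FOLLOW(R) = {$, b, c, e}. Thus FOLLOW(N) = {$, b, c, e}.
FOLLOW(E): in N::=c S E, the suffix after E is empty, so FOLLOW(E) ⊇ FOLLOW(N) = {$, b, c, e}; in R::=F E c, E is followed by c with FIRST {c}. Thus FOLLOW(E) = {$, b, c, e}.
FOLLOW(F): in N::=S F c, F is followed by c with FIRST {c}; in R::=N F, the suffix after F is empty, so FOLLOW(F) ⊇ FOLLOW(R) = {$, b, c, e}; in R::=F E c, F is followed by E c with FIRST {b, c, e}. Thus FOLLOW(F) = {$, b, c, e}.
FOLLOW(R): in S::=R, the suffix after R is empty, so FOLLOW(R) ⊇ FOLLOW(S) = {$, b, c, e}; in S::=R N e c, R is followed by N e c with FIRST {b, c, e}; in F::=b b e R, the suffix after R is empty, so FOLLOW(R) ⊇ FOLLOW(F) = {$, b, c, e}. Thus FOLLOW(R) = {$, b, c, e}.

{$, b, c, e}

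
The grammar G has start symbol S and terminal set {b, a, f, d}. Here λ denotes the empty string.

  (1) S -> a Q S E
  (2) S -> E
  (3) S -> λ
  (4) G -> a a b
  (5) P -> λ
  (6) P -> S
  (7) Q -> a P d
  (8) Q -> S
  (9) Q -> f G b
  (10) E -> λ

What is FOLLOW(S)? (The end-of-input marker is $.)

FIRST(G) = {a}
FIRST(E) = {λ}
FIRST(S) = {λ, a}  (via E)
FIRST(P) = {λ, a}  (via S)
FIRST(Q) = {λ, a, f}  (via S)
FOLLOW(S) includes $ since S is the start symbol.
FOLLOW(G): in Q->f G b, G is followed by b with FIRST {b}. Thus FOLLOW(G) = {b}.
FOLLOW(P): in Q->a P d, P is followed by d with FIRST {d}. Thus FOLLOW(P) = {d}.
FOLLOW(S): in S->a Q S E, S is followed by E with FIRST {λ}; in S->a Q S E, the suffix after S is nullable (adds nothing new); in P->S, the suffix after S is empty, so FOLLOW(S) ⊇ FOLLOW(P) = {d}; in Q->S, the suffix after S is empty, so FOLLOW(S) ⊇ FOLLOW(Q) = {$, a, d}. Thus FOLLOW(S) = {$, a, d}.
FOLLOW(Q): in S->a Q S E, Q is followed by S E with FIRST {λ, a}; in S->a Q S E, the suffix after Q is nullable, so FOLLOW(Q) ⊇ FOLLOW(S) = {$, a, d}. Thus FOLLOW(Q) = {$, a, d}.
FOLLOW(E): in S->a Q S E, the suffix after E is empty, so FOLLOW(E) ⊇ FOLLOW(S) = {$, a, d}; in S->E, the suffix after E is empty, so FOLLOW(E) ⊇ FOLLOW(S) = {$, a, d}. Thus FOLLOW(E) = {$, a, d}.

{$, a, d}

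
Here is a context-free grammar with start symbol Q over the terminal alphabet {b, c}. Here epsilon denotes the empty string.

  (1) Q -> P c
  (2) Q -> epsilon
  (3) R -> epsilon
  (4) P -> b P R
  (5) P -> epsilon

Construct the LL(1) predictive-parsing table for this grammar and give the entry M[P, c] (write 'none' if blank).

FIRST(R) = {epsilon}
FIRST(P) = {epsilon, b}
FIRST(Q) = {epsilon, b, c}  (via P c)
FOLLOW(Q) includes $ since Q is the start symbol.
FOLLOW(P): in Q->P c, P is followed by c with FIRST {c}; in P->b P R, P is followed by R with FIRST {epsilon}; in P->b P R, the suffix after P is nullable (adds nothing new). Thus FOLLOW(P) = {c}.
For P -> b P R: FIRST(b P R) = {b}, so it goes in M[P, t] for t ∈ {b}.
For P -> epsilon: FIRST(epsilon) = {epsilon}, so it goes in M[P, t] for t ∈ {}; since epsilon ∈ FIRST, also for every t ∈ FOLLOW(P) = {c}.

P -> epsilon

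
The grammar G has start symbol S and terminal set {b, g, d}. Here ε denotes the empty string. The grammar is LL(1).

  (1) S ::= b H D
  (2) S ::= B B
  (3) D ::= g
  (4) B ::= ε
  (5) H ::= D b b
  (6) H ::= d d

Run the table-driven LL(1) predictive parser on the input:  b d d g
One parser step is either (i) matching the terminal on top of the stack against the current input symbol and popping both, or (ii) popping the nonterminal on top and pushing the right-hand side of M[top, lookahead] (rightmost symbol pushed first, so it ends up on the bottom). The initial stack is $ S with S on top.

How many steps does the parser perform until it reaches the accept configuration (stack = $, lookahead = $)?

     Stack    Input      Action
  1  $ S      b d d g $  expand S ::= b H D
  2  $ D H b  b d d g $  match b
  3  $ D H    d d g $    expand H ::= d d
  4  $ D d d  d d g $    match d
  5  $ D d    d g $      match d
  6  $ D      g $        expand D ::= g
  7  $ g      g $        match g
Accept reached after 7 steps.

7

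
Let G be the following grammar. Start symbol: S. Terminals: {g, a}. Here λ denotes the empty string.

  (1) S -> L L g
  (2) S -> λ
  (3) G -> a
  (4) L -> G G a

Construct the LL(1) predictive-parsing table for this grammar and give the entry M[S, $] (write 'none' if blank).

FIRST(G) = {a}
FIRST(L) = {a}  (via G G a)
FIRST(S) = {λ, a}  (via L L g)
FOLLOW(S) includes $ since S is the start symbol.
FOLLOW(S): S appears on no right-hand side. Thus FOLLOW(S) = {$}.
For S -> L L g: FIRST(L L g) = {a}, so it goes in M[S, t] for t ∈ {a}.
For S -> λ: FIRST(λ) = {λ}, so it goes in M[S, t] for t ∈ {}; since λ ∈ FIRST, also for every t ∈ FOLLOW(S) = {$}.

S -> λ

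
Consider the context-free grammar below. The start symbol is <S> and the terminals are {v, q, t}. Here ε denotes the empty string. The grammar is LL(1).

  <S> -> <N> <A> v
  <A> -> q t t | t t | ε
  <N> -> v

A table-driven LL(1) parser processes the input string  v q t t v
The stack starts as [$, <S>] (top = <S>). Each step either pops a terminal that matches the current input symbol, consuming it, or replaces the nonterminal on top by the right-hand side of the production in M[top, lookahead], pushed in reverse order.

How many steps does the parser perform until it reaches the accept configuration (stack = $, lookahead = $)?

     Stack        Input        Action
  1  $ <S>        v q t t v $  expand <S> -> <N> <A> v
  2  $ v <A> <N>  v q t t v $  expand <N> -> v
  3  $ v <A> v    v q t t v $  match v
  4  $ v <A>      q t t v $    expand <A> -> q t t
  5  $ v t t q    q t t v $    match q
  6  $ v t t      t t v $      match t
  7  $ v t        t v $        match t
  8  $ v          v $          match v
Accept reached after 8 steps.

8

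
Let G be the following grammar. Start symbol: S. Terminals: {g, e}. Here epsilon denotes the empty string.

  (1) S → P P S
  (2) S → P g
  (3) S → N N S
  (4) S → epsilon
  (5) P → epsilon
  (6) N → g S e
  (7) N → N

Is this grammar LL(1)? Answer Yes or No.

FIRST(S) = {epsilon, g}
FIRST(P) = {epsilon}
FIRST(N) = {g}
FOLLOW(S) = {$, e}
FOLLOW(P) = {$, e, g}
FOLLOW(N) = {$, e, g}
Cell M[N, g] receives both N → g S e and N → N — the grammar is not LL(1).

No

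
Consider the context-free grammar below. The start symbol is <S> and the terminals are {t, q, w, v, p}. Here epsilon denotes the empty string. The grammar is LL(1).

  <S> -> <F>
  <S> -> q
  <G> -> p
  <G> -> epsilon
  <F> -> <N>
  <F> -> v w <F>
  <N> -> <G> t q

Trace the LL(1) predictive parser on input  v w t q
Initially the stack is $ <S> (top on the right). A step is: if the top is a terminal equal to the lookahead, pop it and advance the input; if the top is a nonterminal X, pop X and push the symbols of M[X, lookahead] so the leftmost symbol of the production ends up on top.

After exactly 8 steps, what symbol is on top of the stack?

step 1: stack=$ <S>  input=v w t q $  — expand <S> -> <F>
step 2: stack=$ <F>  input=v w t q $  — expand <F> -> v w <F>
step 3: stack=$ <F> w v  input=v w t q $  — match v
step 4: stack=$ <F> w  input=w t q $  — match w
step 5: stack=$ <F>  input=t q $  — expand <F> -> <N>
step 6: stack=$ <N>  input=t q $  — expand <N> -> <G> t q
step 7: stack=$ q t <G>  input=t q $  — expand <G> -> epsilon
step 8: stack=$ q t  input=t q $  — match t
Stack after step 8: $ q (top = q).

q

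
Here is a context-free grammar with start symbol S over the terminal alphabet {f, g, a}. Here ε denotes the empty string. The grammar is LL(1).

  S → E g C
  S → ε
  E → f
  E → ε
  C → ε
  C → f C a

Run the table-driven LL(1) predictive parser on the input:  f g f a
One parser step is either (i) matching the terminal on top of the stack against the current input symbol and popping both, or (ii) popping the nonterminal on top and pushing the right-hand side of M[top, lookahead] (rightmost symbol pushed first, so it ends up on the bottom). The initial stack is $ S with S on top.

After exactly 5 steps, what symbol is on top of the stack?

     Stack    Input      Action
  1  $ S      f g f a $  expand S → E g C
  2  $ C g E  f g f a $  expand E → f
  3  $ C g f  f g f a $  match f
  4  $ C g    g f a $    match g
  5  $ C      f a $      expand C → f C a
Stack after step 5: $ a C f (top = f).

f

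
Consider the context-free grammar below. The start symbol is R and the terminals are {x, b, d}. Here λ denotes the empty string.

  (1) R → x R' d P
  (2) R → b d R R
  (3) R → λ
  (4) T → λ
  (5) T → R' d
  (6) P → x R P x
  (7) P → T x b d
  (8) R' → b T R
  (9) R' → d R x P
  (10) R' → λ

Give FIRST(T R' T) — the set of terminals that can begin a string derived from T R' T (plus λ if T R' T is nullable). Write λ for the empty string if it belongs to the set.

FIRST(R): from R→x R' d P we get {x}; from R→b d R R we get {b}; from R→λ we get {λ}. So FIRST(R) = {λ, b, x}.
FIRST(R'): from R'→b T R we get {b}; from R'→d R x P we get {d}; from R'→λ we get {λ}. So FIRST(R') = {λ, b, d}.
FIRST(T): from T→λ we get {λ}; from T→R' d we get {b, d}. So FIRST(T) = {λ, b, d}.
FIRST(P): from P→x R P x we get {x}; from P→T x b d we get {b, d, x}. So FIRST(P) = {b, d, x}.
FIRST(T R' T): take FIRST of each symbol in turn, carrying on past any symbol whose FIRST contains λ; result {λ, b, d}.

{λ, b, d}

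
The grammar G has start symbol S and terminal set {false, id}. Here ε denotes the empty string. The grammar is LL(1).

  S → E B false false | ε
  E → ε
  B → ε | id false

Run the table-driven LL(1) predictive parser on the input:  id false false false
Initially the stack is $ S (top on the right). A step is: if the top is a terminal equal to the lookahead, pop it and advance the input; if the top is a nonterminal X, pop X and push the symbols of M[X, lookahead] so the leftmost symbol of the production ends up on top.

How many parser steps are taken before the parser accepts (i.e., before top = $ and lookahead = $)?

7

     Stack                   Input                   Action
  1  $ S                     id false false false $  expand S → E B false false
  2  $ false false B E       id false false false $  expand E → ε
  3  $ false false B         id false false false $  expand B → id false
  4  $ false false false id  id false false false $  match id
  5  $ false false false     false false false $     match false
  6  $ false false           false false $           match false
  7  $ false                 false $                 match false
Accept reached after 7 steps.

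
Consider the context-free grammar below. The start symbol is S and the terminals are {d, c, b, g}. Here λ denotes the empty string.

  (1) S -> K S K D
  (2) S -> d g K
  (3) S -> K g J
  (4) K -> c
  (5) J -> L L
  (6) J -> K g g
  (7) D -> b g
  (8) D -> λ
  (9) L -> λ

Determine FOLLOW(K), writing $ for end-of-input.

{$, b, c, d, g}

FIRST(K): from K->c we get {c}. So FIRST(K) = {c}.
FIRST(D): from D->b g we get {b}; from D->λ we get {λ}. So FIRST(D) = {λ, b}.
FIRST(L): from L->λ we get {λ}. So FIRST(L) = {λ}.
FIRST(S): from S->K S K D we get {c}; from S->d g K we get {d}; from S->K g J we get {c}. So FIRST(S) = {c, d}.
FIRST(J): from J->L L we get {λ}; from J->K g g we get {c}. So FIRST(J) = {λ, c}.
FOLLOW(S) includes $ since S is the start symbol.
FOLLOW(S): in S->K S K D, S is followed by K D with FIRST {c}. Thus FOLLOW(S) = {$, c}.
FOLLOW(K): in S->K S K D (occurrence 1), K is followed by S K D with FIRST {c, d}; in S->K S K D (occurrence 2), K is followed by D with FIRST {λ, b}; in S->K S K D (occurrence 2), the suffix after K is nullable, so FOLLOW(K) ⊇ FOLLOW(S) = {$, c}; in S->d g K, the suffix after K is empty, so FOLLOW(K) ⊇ FOLLOW(S) = {$, c}; in S->K g J, K is followed by g J with FIRST {g}; in J->K g g, K is followed by g g with FIRST {g}. Thus FOLLOW(K) = {$, b, c, d, g}.
FOLLOW(J): in S->K g J, the suffix after J is empty, so FOLLOW(J) ⊇ FOLLOW(S) = {$, c}. Thus FOLLOW(J) = {$, c}.
FOLLOW(D): in S->K S K D, the suffix after D is empty, so FOLLOW(D) ⊇ FOLLOW(S) = {$, c}. Thus FOLLOW(D) = {$, c}.
FOLLOW(L): in J->L L (occurrence 1), L is followed by L with FIRST {λ}; in J->L L (occurrence 1), the suffix after L is nullable, so FOLLOW(L) ⊇ FOLLOW(J) = {$, c}; in J->L L (occurrence 2), the suffix after L is empty, so FOLLOW(L) ⊇ FOLLOW(J) = {$, c}. Thus FOLLOW(L) = {$, c}.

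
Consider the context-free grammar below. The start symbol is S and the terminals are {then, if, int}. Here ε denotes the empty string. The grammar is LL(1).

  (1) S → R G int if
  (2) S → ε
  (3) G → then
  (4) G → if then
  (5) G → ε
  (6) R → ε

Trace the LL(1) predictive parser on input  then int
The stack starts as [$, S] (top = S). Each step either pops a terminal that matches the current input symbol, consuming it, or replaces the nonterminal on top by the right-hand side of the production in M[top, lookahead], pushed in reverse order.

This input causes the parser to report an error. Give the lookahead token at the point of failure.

$

step 1: stack=$ S  input=then int $  — expand S → R G int if
step 2: stack=$ if int G R  input=then int $  — expand R → ε
step 3: stack=$ if int G  input=then int $  — expand G → then
step 4: stack=$ if int then  input=then int $  — match then
step 5: stack=$ if int  input=int $  — match int
step 6: stack=$ if  input=$  — error: top is terminal if but lookahead is $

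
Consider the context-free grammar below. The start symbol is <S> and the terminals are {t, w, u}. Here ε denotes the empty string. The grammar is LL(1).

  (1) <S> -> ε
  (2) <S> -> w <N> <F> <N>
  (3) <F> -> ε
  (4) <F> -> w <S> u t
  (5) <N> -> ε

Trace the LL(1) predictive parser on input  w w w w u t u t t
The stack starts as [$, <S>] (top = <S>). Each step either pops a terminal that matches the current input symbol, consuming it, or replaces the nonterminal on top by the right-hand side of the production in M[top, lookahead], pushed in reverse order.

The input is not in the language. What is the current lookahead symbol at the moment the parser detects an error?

step 1: stack=$ <S>  input=w w w w u t u t t $  — expand <S> -> w <N> <F> <N>
step 2: stack=$ <N> <F> <N> w  input=w w w w u t u t t $  — match w
step 3: stack=$ <N> <F> <N>  input=w w w u t u t t $  — expand <N> -> ε
step 4: stack=$ <N> <F>  input=w w w u t u t t $  — expand <F> -> w <S> u t
step 5: stack=$ <N> t u <S> w  input=w w w u t u t t $  — match w
step 6: stack=$ <N> t u <S>  input=w w u t u t t $  — expand <S> -> w <N> <F> <N>
step 7: stack=$ <N> t u <N> <F> <N> w  input=w w u t u t t $  — match w
step 8: stack=$ <N> t u <N> <F> <N>  input=w u t u t t $  — expand <N> -> ε
step 9: stack=$ <N> t u <N> <F>  input=w u t u t t $  — expand <F> -> w <S> u t
step 10: stack=$ <N> t u <N> t u <S> w  input=w u t u t t $  — match w
step 11: stack=$ <N> t u <N> t u <S>  input=u t u t t $  — expand <S> -> ε
step 12: stack=$ <N> t u <N> t u  input=u t u t t $  — match u
step 13: stack=$ <N> t u <N> t  input=t u t t $  — match t
step 14: stack=$ <N> t u <N>  input=u t t $  — expand <N> -> ε
step 15: stack=$ <N> t u  input=u t t $  — match u
step 16: stack=$ <N> t  input=t t $  — match t
step 17: stack=$ <N>  input=t $  — error: M[<N>, t] is empty

t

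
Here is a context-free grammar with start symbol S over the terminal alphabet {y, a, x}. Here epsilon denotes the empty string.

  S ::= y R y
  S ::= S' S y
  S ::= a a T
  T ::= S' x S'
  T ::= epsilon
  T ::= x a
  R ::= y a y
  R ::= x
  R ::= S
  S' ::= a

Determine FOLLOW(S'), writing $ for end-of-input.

FIRST(S'): from S'::=a we get {a}. So FIRST(S') = {a}.
FIRST(S): from S::=y R y we get {y}; from S::=S' S y we get {a}; from S::=a a T we get {a}. So FIRST(S) = {a, y}.
FIRST(T): from T::=S' x S' we get {a}; from T::=epsilon we get {epsilon}; from T::=x a we get {x}. So FIRST(T) = {epsilon, a, x}.
FIRST(R): from R::=y a y we get {y}; from R::=x we get {x}; from R::=S we get {a, y}. So FIRST(R) = {a, x, y}.
FOLLOW(S) includes $ since S is the start symbol.
FOLLOW(R): in S::=y R y, R is followed by y with FIRST {y}. Thus FOLLOW(R) = {y}.
FOLLOW(S): in S::=S' S y, S is followed by y with FIRST {y}; in R::=S, the suffix after S is empty, so FOLLOW(S) ⊇ FOLLOW(R) = {y}. Thus FOLLOW(S) = {$, y}.
FOLLOW(T): in S::=a a T, the suffix after T is empty, so FOLLOW(T) ⊇ FOLLOW(S) = {$, y}. Thus FOLLOW(T) = {$, y}.
FOLLOW(S'): in S::=S' S y, S' is followed by S y with FIRST {a, y}; in T::=S' x S' (occurrence 1), S' is followed by x S' with FIRST {x}; in T::=S' x S' (occurrence 2), the suffix after S' is empty, so FOLLOW(S') ⊇ FOLLOW(T) = {$, y}. Thus FOLLOW(S') = {$, a, x, y}.

{$, a, x, y}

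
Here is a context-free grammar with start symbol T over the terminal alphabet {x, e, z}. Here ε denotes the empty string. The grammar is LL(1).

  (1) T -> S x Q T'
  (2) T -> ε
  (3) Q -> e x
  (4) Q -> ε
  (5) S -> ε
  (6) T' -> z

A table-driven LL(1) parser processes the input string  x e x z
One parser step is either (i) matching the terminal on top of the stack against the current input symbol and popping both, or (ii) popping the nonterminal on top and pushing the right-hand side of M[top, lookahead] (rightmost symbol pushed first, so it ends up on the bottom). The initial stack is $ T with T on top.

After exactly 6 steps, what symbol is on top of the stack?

T'

step 1: stack=$ T  input=x e x z $  — expand T -> S x Q T'
step 2: stack=$ T' Q x S  input=x e x z $  — expand S -> ε
step 3: stack=$ T' Q x  input=x e x z $  — match x
step 4: stack=$ T' Q  input=e x z $  — expand Q -> e x
step 5: stack=$ T' x e  input=e x z $  — match e
step 6: stack=$ T' x  input=x z $  — match x
Stack after step 6: $ T' (top = T').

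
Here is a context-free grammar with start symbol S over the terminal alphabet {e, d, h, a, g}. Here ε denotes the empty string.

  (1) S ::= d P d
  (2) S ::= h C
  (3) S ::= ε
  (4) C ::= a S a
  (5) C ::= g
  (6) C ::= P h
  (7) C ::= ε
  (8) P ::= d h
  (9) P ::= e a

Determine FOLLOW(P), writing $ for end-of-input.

{d, h}

FIRST(S) = {ε, d, h}
FIRST(P) = {d, e}
FIRST(C) = {ε, a, d, e, g}  (via P h)
FOLLOW(S) includes $ since S is the start symbol.
FOLLOW(S): in C::=a S a, S is followed by a with FIRST {a}. Thus FOLLOW(S) = {$, a}.
FOLLOW(C): in S::=h C, the suffix after C is empty, so FOLLOW(C) ⊇ FOLLOW(S) = {$, a}. Thus FOLLOW(C) = {$, a}.
FOLLOW(P): in S::=d P d, P is followed by d with FIRST {d}; in C::=P h, P is followed by h with FIRST {h}. Thus FOLLOW(P) = {d, h}.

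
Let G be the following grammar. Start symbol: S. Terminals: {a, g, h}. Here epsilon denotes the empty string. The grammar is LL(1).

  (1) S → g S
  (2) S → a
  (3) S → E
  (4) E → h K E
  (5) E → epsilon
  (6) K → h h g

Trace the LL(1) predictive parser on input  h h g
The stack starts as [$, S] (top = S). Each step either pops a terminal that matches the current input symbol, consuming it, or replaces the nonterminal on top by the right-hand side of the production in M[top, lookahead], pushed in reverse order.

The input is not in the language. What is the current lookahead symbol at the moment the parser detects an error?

step 1: stack=$ S  input=h h g $  — expand S → E
step 2: stack=$ E  input=h h g $  — expand E → h K E
step 3: stack=$ E K h  input=h h g $  — match h
step 4: stack=$ E K  input=h g $  — expand K → h h g
step 5: stack=$ E g h h  input=h g $  — match h
step 6: stack=$ E g h  input=g $  — error: top is terminal h but lookahead is g

g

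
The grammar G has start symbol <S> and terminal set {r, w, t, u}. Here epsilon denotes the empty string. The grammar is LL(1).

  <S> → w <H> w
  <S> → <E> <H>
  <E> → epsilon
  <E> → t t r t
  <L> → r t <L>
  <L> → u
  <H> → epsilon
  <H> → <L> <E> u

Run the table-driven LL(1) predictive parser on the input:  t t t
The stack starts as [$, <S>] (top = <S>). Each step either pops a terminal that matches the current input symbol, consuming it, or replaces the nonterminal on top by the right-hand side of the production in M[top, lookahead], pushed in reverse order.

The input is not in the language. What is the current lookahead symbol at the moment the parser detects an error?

t

     Stack          Input    Action
  1  $ <S>          t t t $  expand <S> → <E> <H>
  2  $ <H> <E>      t t t $  expand <E> → t t r t
  3  $ <H> t r t t  t t t $  match t
  4  $ <H> t r t    t t $    match t
  5  $ <H> t r      t $      error: top is terminal r but lookahead is t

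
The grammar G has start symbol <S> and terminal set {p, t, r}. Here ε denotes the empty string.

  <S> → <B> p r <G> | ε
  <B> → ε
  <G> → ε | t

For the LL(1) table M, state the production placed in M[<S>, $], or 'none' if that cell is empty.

FIRST(<B>): from <B>→ε we get {ε}. So FIRST(<B>) = {ε}.
FIRST(<G>): from <G>→ε we get {ε}; from <G>→t we get {t}. So FIRST(<G>) = {ε, t}.
FIRST(<S>): from <S>→<B> p r <G> we get {p}; from <S>→ε we get {ε}. So FIRST(<S>) = {ε, p}.
FOLLOW(<S>) includes $ since <S> is the start symbol.
FOLLOW(<S>): <S> appears on no right-hand side. Thus FOLLOW(<S>) = {$}.
For <S> → <B> p r <G>: FIRST(<B> p r <G>) = {p}, so it goes in M[<S>, t] for t ∈ {p}.
For <S> → ε: FIRST(ε) = {ε}, so it goes in M[<S>, t] for t ∈ {}; since ε ∈ FIRST, also for every t ∈ FOLLOW(<S>) = {$}.

<S> → ε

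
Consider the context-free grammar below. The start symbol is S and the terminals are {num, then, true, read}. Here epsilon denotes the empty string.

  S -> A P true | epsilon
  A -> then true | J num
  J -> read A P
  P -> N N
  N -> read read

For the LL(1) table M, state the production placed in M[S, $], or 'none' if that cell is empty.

FIRST(J) = {read}
FIRST(N) = {read}
FIRST(A) = {read, then}  (via J num)
FIRST(P) = {read}  (via N N)
FIRST(S) = {epsilon, read, then}  (via A P true)
FOLLOW(S) includes $ since S is the start symbol.
FOLLOW(S): S appears on no right-hand side. Thus FOLLOW(S) = {$}.
For S -> A P true: FIRST(A P true) = {read, then}, so it goes in M[S, t] for t ∈ {read, then}.
For S -> epsilon: FIRST(epsilon) = {epsilon}, so it goes in M[S, t] for t ∈ {}; since epsilon ∈ FIRST, also for every t ∈ FOLLOW(S) = {$}.

S -> epsilon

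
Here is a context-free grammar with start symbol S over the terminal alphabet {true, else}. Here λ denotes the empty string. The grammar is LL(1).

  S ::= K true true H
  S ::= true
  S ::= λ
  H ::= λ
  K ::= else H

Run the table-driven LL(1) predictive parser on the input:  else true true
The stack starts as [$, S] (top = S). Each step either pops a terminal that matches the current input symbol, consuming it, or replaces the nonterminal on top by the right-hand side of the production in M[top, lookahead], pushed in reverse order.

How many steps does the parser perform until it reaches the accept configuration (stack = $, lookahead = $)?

     Stack                 Input             Action
  1  $ S                   else true true $  expand S ::= K true true H
  2  $ H true true K       else true true $  expand K ::= else H
  3  $ H true true H else  else true true $  match else
  4  $ H true true H       true true $       expand H ::= λ
  5  $ H true true         true true $       match true
  6  $ H true              true $            match true
  7  $ H                   $                 expand H ::= λ
Accept reached after 7 steps.

7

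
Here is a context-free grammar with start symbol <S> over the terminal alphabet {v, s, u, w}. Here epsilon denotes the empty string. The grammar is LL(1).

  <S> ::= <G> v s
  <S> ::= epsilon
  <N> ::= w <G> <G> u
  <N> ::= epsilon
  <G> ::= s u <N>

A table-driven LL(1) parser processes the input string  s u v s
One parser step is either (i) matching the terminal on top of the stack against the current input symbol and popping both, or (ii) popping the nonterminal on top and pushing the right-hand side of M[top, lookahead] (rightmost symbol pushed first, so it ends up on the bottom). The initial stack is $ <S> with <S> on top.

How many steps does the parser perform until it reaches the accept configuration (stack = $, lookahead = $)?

     Stack          Input      Action
  1  $ <S>          s u v s $  expand <S> ::= <G> v s
  2  $ s v <G>      s u v s $  expand <G> ::= s u <N>
  3  $ s v <N> u s  s u v s $  match s
  4  $ s v <N> u    u v s $    match u
  5  $ s v <N>      v s $      expand <N> ::= epsilon
  6  $ s v          v s $      match v
  7  $ s            s $        match s
Accept reached after 7 steps.

7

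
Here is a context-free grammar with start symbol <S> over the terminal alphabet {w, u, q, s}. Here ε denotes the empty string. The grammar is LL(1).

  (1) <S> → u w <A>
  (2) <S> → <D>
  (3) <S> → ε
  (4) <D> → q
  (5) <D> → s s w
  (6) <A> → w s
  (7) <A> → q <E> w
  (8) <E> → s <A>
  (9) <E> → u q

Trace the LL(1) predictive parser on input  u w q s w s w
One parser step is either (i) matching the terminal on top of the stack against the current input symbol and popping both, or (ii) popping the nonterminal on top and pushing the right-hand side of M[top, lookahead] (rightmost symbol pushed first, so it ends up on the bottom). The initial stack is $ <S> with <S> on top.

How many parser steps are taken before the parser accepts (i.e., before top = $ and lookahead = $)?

      Stack      Input            Action
   1  $ <S>      u w q s w s w $  expand <S> → u w <A>
   2  $ <A> w u  u w q s w s w $  match u
   3  $ <A> w    w q s w s w $    match w
   4  $ <A>      q s w s w $      expand <A> → q <E> w
   5  $ w <E> q  q s w s w $      match q
   6  $ w <E>    s w s w $        expand <E> → s <A>
   7  $ w <A> s  s w s w $        match s
   8  $ w <A>    w s w $          expand <A> → w s
   9  $ w s w    w s w $          match w
  10  $ w s      s w $            match s
  11  $ w        w $              match w
Accept reached after 11 steps.

11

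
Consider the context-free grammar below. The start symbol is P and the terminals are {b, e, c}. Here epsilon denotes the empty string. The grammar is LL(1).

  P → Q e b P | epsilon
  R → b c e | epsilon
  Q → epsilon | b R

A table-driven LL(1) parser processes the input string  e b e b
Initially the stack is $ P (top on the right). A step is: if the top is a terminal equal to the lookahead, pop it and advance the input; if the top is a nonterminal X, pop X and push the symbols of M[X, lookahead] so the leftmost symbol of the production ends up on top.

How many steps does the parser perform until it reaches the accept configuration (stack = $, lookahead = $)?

     Stack      Input      Action
  1  $ P        e b e b $  expand P → Q e b P
  2  $ P b e Q  e b e b $  expand Q → epsilon
  3  $ P b e    e b e b $  match e
  4  $ P b      b e b $    match b
  5  $ P        e b $      expand P → Q e b P
  6  $ P b e Q  e b $      expand Q → epsilon
  7  $ P b e    e b $      match e
  8  $ P b      b $        match b
  9  $ P        $          expand P → epsilon
Accept reached after 9 steps.

9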